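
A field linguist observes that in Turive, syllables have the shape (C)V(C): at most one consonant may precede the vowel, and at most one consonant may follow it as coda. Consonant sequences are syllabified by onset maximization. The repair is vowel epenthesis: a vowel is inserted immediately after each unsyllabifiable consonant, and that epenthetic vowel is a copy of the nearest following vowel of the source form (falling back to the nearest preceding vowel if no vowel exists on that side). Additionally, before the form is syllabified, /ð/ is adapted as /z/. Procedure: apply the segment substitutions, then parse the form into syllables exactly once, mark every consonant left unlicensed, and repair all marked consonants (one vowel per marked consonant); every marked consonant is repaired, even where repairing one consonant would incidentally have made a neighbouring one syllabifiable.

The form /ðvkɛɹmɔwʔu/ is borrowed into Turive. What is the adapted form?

Substitution: /ð/ → /z/, giving /zvkɛɹmɔwʔu/.
Under (C)V(C), the unsyllabifiable consonants are /z/, /v/ (at most one coda consonant is licensed; onsets are limited to one consonant).
Inserting the epenthetic vowel yields /z/ → /zɛ/, /v/ → /vɛ/.

zɛvɛkɛɹmɔwʔu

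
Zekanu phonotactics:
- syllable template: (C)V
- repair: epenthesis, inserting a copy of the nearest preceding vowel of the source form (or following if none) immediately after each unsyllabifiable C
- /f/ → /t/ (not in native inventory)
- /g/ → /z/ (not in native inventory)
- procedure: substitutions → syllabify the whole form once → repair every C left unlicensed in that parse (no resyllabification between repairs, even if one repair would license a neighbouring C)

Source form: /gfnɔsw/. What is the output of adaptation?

zɔtɔnɔsɔwɔ

Substitution: /g/ → /z/, /f/ → /t/, giving /ztnɔsw/.
The consonants /z/, /t/, /s/, /w/ cannot be parsed into a legal (C)V syllable (no codas are permitted; onsets are limited to one consonant).
Inserting the epenthetic vowel yields /z/ → /zɔ/, /t/ → /tɔ/, /s/ → /sɔ/, /w/ → /wɔ/.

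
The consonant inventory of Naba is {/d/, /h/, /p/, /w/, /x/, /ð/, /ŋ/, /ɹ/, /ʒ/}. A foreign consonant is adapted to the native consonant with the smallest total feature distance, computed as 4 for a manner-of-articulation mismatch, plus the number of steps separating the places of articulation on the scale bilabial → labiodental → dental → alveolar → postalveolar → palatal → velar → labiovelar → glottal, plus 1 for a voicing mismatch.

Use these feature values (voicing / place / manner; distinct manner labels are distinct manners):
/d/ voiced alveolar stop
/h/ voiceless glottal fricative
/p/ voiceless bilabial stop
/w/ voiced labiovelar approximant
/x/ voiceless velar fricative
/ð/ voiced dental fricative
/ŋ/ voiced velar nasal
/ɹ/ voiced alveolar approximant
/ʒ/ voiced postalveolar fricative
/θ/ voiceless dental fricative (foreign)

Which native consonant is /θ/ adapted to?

/ð/ is closest: same manner (fricative), place distance 0 (dental→dental), voicing differs (+1); total 1. Next closest is /ʒ/ at distance 3.

ð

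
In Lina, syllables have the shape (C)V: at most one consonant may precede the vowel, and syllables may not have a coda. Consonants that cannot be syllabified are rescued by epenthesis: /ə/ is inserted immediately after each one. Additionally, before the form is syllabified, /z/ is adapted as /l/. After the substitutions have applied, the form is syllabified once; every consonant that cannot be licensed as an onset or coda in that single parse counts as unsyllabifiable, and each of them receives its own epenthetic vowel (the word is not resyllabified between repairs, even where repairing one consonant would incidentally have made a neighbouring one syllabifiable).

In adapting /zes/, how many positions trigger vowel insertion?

1

After substitution the input is /les/.
The unsyllabifiable consonants are /s/; each receives one epenthetic vowel.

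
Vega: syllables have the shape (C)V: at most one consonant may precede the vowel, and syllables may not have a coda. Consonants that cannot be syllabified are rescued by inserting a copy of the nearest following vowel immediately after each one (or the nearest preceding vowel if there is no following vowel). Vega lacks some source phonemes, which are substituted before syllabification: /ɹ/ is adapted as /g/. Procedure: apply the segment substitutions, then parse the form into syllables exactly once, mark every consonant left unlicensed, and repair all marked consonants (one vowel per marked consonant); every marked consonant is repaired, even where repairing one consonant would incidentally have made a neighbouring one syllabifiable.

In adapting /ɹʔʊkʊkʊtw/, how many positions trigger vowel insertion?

After substitution the input is /gʔʊkʊkʊtw/.
The unsyllabifiable consonants are /g/, /t/, /w/; each receives one epenthetic vowel.

3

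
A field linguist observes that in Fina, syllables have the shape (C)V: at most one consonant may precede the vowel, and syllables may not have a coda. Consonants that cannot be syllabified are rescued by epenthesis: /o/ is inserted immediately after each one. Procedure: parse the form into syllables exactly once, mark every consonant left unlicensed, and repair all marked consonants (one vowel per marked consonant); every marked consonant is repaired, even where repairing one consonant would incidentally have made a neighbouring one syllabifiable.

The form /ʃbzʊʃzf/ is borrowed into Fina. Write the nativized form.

Under (C)V, the unsyllabifiable consonants are /ʃ/, /b/, /ʃ/, /z/, /f/ (no codas are permitted; onsets are limited to one consonant).
Each unlicensed consonant becomes the onset of a new syllable: /ʃ/ → /ʃo/, /b/ → /bo/, /ʃ/ → /ʃo/, /z/ → /zo/, /f/ → /fo/.

ʃobozʊʃozofo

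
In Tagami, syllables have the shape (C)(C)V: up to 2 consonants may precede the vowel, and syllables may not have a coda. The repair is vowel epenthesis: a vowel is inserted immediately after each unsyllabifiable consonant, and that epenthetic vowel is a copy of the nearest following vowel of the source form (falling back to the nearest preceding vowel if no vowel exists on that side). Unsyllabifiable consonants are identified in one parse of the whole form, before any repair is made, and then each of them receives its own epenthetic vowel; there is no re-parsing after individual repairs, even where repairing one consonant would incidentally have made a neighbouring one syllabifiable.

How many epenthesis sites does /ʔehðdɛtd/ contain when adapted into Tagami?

The unsyllabifiable consonants are /h/, /t/, /d/; each receives one epenthetic vowel.

3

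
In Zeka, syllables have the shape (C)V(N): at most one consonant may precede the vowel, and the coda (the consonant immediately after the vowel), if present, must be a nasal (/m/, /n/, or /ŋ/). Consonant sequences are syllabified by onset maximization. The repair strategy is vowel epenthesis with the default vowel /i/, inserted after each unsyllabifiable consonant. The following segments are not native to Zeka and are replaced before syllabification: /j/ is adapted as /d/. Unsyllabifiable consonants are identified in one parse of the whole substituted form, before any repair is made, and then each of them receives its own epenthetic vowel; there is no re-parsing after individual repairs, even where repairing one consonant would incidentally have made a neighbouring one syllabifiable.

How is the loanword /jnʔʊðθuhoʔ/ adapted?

diniʔʊðiθuhoʔi

Substitution: /j/ → /d/, giving /dnʔʊðθuhoʔ/.
The consonants /d/, /n/, /ð/, /ʔ/ cannot be parsed into a legal (C)V(N) syllable (only a nasal (/m/, /n/, or /ŋ/) is licensed in coda position; onsets are limited to one consonant).
Each unlicensed consonant becomes the onset of a new syllable: /d/ → /di/, /n/ → /ni/, /ð/ → /ði/, /ʔ/ → /ʔi/.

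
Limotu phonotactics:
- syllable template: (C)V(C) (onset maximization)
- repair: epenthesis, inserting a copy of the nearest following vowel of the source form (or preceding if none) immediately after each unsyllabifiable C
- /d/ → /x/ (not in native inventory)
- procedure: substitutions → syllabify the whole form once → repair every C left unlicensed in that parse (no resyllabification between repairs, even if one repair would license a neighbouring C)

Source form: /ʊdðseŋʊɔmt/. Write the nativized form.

ʊxðeseŋʊɔmtɔ

Substitution: /d/ → /x/, giving /ʊxðseŋʊɔmt/.
Under (C)V(C), the unsyllabifiable consonants are /ð/, /t/ (at most one coda consonant is licensed; onsets are limited to one consonant).
Epenthesis after each stranded consonant: /ð/ → /ðe/, /t/ → /tɔ/.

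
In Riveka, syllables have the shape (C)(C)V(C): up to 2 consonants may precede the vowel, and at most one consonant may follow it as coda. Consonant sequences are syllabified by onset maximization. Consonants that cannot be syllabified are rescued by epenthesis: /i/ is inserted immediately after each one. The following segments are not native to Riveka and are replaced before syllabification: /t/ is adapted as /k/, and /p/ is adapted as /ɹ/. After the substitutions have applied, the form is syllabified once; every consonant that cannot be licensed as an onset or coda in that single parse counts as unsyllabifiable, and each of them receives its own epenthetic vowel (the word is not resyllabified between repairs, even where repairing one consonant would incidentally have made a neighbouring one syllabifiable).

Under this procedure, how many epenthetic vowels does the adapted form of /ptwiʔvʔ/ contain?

3

After substitution the input is /ɹkwiʔvʔ/.
The unsyllabifiable consonants are /ɹ/, /v/, /ʔ/; each receives one epenthetic vowel.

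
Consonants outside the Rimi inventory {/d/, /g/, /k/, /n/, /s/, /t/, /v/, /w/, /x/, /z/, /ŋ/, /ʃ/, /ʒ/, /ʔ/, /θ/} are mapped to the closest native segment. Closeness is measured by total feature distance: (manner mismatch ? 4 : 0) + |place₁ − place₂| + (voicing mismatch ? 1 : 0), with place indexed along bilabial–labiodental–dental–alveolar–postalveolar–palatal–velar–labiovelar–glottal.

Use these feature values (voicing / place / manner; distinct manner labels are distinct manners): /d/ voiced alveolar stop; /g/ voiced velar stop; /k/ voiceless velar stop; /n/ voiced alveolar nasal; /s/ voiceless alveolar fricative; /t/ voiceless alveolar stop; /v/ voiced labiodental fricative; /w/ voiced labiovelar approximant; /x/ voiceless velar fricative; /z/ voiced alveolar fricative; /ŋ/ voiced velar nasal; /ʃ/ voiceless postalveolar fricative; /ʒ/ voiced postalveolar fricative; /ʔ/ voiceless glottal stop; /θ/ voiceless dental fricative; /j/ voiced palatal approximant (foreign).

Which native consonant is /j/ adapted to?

w

/w/ is closest: same manner (approximant), place distance 2 (palatal→labiovelar), same voicing; total 2. Next closest is /g/ at distance 5.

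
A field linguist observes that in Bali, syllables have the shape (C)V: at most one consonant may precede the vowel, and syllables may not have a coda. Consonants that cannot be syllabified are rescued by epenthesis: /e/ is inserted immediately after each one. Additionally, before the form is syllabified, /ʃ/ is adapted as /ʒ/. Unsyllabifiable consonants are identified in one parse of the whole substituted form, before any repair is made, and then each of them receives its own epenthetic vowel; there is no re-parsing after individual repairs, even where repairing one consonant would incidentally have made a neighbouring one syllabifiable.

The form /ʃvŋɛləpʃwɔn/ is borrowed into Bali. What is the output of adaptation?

ʒeveŋɛləpeʒewɔne

Substitution: /ʃ/ → /ʒ/, giving /ʒvŋɛləpʒwɔn/.
The consonants /ʒ/, /v/, /p/, /ʒ/, /n/ cannot be parsed into a legal (C)V syllable (no codas are permitted; onsets are limited to one consonant).
Epenthesis after each stranded consonant: /ʒ/ → /ʒe/, /v/ → /ve/, /p/ → /pe/, /ʒ/ → /ʒe/, /n/ → /ne/.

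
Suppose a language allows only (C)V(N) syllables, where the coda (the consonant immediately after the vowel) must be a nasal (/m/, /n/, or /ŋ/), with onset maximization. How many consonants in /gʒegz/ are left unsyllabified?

3

Syllabifying with onset maximization leaves /g/, /g/, /z/ stranded (only a nasal (/m/, /n/, or /ŋ/) is licensed in coda position; onsets are limited to one consonant).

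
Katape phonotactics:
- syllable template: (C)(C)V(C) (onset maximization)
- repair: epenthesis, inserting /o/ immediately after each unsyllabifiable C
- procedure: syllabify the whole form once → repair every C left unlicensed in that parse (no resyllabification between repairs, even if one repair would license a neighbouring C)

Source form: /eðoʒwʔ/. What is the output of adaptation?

The consonants /w/, /ʔ/ cannot be parsed into a legal (C)(C)V(C) syllable (at most one coda consonant is licensed; onsets may contain at most 2 consonants).
Inserting the epenthetic vowel yields /w/ → /wo/, /ʔ/ → /ʔo/.

eðoʒwoʔo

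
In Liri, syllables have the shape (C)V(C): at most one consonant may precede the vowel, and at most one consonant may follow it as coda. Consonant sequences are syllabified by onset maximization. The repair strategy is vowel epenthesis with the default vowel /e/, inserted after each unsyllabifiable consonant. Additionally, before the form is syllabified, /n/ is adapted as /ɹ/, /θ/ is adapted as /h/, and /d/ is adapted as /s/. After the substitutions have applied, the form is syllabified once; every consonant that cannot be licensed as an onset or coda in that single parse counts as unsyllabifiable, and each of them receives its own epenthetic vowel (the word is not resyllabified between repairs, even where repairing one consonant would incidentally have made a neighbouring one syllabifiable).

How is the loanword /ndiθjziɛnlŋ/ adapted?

Substitution: /n/ → /ɹ/, /d/ → /s/, /θ/ → /h/, giving /ɹsihjziɛɹlŋ/.
Under (C)V(C), the unsyllabifiable consonants are /ɹ/, /j/, /l/, /ŋ/ (at most one coda consonant is licensed; onsets are limited to one consonant).
Inserting the epenthetic vowel yields /ɹ/ → /ɹe/, /j/ → /je/, /l/ → /le/, /ŋ/ → /ŋe/.

ɹesihjeziɛɹleŋe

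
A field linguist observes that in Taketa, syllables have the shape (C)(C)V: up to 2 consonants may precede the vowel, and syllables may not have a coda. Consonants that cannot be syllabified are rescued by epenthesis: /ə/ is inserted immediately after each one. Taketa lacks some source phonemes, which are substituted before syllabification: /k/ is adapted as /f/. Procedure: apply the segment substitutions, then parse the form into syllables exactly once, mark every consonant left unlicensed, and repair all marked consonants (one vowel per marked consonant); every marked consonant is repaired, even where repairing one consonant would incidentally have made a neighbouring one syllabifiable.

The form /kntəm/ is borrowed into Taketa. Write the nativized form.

fəntəmə

Substitution: /k/ → /f/, giving /fntəm/.
Syllabifying with onset maximization leaves /f/, /m/ stranded (no codas are permitted; onsets may contain at most 2 consonants).
Epenthesis after each stranded consonant: /f/ → /fə/, /m/ → /mə/.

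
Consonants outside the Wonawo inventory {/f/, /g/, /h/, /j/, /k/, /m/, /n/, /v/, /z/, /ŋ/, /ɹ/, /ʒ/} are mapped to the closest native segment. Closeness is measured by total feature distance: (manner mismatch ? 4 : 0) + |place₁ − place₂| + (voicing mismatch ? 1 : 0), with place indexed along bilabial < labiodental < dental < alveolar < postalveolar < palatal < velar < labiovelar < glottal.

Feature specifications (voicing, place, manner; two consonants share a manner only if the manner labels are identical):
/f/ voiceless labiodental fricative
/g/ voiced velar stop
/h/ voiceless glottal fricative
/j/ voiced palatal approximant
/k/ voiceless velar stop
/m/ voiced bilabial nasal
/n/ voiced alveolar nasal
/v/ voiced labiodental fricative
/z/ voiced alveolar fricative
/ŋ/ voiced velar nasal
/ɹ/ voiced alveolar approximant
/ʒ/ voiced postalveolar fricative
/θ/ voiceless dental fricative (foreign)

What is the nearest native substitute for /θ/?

/f/ is closest: same manner (fricative), place distance 1 (dental→labiodental), same voicing; total 1. Next closest is /v/ at distance 2.

f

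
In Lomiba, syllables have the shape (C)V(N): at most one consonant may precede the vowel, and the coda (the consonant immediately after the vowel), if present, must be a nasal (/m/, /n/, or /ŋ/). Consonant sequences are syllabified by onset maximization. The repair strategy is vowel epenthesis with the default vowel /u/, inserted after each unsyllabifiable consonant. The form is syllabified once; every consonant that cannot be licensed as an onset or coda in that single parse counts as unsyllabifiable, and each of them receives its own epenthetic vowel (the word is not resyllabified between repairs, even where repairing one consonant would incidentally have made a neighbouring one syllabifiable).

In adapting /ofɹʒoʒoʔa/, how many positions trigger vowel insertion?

2

The unsyllabifiable consonants are /f/, /ɹ/; each receives one epenthetic vowel.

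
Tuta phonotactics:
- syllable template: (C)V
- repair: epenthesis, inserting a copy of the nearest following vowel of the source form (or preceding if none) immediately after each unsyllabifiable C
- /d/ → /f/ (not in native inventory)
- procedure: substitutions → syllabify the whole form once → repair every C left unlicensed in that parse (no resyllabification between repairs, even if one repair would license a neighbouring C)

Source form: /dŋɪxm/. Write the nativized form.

fɪŋɪxɪmɪ

Substitution: /d/ → /f/, giving /fŋɪxm/.
The consonants /f/, /x/, /m/ cannot be parsed into a legal (C)V syllable (no codas are permitted; onsets are limited to one consonant).
Each unlicensed consonant becomes the onset of a new syllable: /f/ → /fɪ/, /x/ → /xɪ/, /m/ → /mɪ/.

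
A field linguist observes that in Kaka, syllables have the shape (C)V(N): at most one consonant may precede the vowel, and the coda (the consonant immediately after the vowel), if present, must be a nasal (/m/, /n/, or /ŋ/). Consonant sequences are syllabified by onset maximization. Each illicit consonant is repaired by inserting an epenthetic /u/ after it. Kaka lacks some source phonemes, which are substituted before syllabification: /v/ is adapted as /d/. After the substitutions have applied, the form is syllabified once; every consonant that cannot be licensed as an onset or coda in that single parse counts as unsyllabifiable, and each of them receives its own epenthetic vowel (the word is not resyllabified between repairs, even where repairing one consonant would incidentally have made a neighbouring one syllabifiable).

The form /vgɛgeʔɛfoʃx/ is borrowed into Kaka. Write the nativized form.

dugɛgeʔɛfoʃuxu

Substitution: /v/ → /d/, giving /dgɛgeʔɛfoʃx/.
Under (C)V(N), the unsyllabifiable consonants are /d/, /ʃ/, /x/ (only a nasal (/m/, /n/, or /ŋ/) is licensed in coda position; onsets are limited to one consonant).
Inserting the epenthetic vowel yields /d/ → /du/, /ʃ/ → /ʃu/, /x/ → /xu/.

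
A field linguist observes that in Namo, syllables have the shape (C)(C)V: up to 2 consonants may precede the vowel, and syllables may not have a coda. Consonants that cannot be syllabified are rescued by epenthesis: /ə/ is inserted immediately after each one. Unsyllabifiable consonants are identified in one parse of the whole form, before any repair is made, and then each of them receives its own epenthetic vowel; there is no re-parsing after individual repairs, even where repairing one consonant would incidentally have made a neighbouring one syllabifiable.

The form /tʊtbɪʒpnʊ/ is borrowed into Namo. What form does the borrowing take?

tʊtbɪʒəpnʊ

Under (C)(C)V, the unsyllabifiable consonants are /ʒ/ (no codas are permitted; onsets may contain at most 2 consonants).
Each unlicensed consonant becomes the onset of a new syllable: /ʒ/ → /ʒə/.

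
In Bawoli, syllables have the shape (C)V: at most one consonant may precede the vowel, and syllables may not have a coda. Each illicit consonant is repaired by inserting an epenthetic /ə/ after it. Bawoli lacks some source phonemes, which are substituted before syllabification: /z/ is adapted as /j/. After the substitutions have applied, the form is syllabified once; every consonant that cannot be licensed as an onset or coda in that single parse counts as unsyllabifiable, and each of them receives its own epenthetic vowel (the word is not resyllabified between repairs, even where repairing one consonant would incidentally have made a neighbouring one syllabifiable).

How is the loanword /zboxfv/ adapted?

jəboxəfəvə

Substitution: /z/ → /j/, giving /jboxfv/.
The consonants /j/, /x/, /f/, /v/ cannot be parsed into a legal (C)V syllable (no codas are permitted; onsets are limited to one consonant).
Inserting the epenthetic vowel yields /j/ → /jə/, /x/ → /xə/, /f/ → /fə/, /v/ → /və/.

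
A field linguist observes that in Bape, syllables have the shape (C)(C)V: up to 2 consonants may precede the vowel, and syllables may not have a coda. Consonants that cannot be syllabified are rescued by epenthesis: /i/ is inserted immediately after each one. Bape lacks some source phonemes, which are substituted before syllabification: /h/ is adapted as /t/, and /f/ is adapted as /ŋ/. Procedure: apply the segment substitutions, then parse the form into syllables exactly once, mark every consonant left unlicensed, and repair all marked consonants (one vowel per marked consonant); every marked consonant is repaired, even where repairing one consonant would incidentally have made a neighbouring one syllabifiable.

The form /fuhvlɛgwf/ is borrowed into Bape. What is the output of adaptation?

ŋutivlɛgiwiŋi

Substitution: /f/ → /ŋ/, /h/ → /t/, giving /ŋutvlɛgwŋ/.
Syllabifying with onset maximization leaves /t/, /g/, /w/, /ŋ/ stranded (no codas are permitted; onsets may contain at most 2 consonants).
Epenthesis after each stranded consonant: /t/ → /ti/, /g/ → /gi/, /w/ → /wi/, /ŋ/ → /ŋi/.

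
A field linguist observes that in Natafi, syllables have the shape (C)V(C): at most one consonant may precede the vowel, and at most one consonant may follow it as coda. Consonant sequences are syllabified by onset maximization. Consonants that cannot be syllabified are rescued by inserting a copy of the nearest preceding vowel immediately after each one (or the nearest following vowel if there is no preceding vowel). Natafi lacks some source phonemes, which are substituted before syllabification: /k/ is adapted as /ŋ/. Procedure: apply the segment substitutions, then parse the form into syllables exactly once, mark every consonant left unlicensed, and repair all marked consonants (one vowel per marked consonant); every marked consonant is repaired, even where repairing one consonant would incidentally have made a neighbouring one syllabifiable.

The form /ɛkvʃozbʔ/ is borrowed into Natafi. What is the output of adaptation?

ɛŋvɛʃozboʔo

Substitution: /k/ → /ŋ/, giving /ɛŋvʃozbʔ/.
Under (C)V(C), the unsyllabifiable consonants are /v/, /b/, /ʔ/ (at most one coda consonant is licensed; onsets are limited to one consonant).
Each unlicensed consonant becomes the onset of a new syllable: /v/ → /vɛ/, /b/ → /bo/, /ʔ/ → /ʔo/.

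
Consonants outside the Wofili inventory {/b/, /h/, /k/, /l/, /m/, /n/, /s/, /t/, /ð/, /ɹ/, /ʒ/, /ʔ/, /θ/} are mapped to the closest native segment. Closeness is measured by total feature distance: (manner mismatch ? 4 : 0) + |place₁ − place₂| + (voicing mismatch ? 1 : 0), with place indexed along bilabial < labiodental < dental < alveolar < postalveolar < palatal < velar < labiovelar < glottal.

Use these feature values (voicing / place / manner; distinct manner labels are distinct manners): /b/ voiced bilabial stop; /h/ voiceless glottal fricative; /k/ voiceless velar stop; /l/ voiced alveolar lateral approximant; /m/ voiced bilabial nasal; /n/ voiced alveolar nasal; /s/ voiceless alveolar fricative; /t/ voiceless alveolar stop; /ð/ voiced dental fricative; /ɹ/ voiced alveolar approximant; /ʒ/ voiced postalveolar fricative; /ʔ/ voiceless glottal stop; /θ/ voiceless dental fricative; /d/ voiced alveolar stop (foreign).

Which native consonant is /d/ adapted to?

t

/t/ is closest: same manner (stop), place distance 0 (alveolar→alveolar), voicing differs (+1); total 1. Next closest is /b/ at distance 3.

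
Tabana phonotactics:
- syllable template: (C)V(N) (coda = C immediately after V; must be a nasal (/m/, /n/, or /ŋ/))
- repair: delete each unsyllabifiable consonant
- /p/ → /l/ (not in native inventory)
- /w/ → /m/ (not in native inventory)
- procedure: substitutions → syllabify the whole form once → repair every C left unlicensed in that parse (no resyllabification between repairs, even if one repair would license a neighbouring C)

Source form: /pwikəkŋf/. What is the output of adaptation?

Substitution: /p/ → /l/, /w/ → /m/, giving /lmikəkŋf/.
Under (C)V(N), the unsyllabifiable consonants are /l/, /k/, /ŋ/, /f/ (only a nasal (/m/, /n/, or /ŋ/) is licensed in coda position; onsets are limited to one consonant).
Each unlicensed consonant is deleted: /l/, /k/, /ŋ/, /f/.

mikə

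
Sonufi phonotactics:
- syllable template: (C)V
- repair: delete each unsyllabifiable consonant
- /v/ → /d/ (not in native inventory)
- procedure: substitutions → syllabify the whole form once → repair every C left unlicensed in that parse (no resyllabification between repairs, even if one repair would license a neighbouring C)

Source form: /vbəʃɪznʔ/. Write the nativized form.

bəʃɪ

Substitution: /v/ → /d/, giving /dbəʃɪznʔ/.
The consonants /d/, /z/, /n/, /ʔ/ cannot be parsed into a legal (C)V syllable (no codas are permitted; onsets are limited to one consonant).
Deleting the stranded consonants removes /d/, /z/, /n/, /ʔ/.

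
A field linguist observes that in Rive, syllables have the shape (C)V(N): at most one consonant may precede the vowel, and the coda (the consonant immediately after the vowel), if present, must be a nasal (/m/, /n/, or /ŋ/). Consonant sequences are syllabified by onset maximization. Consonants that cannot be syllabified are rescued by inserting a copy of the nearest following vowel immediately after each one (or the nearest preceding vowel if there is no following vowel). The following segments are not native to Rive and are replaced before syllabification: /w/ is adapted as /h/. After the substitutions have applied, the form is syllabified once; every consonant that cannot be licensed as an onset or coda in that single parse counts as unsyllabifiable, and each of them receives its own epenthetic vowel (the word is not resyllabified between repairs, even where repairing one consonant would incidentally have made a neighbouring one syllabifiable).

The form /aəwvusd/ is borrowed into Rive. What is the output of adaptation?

aəhuvusudu

Substitution: /w/ → /h/, giving /aəhvusd/.
The consonants /h/, /s/, /d/ cannot be parsed into a legal (C)V(N) syllable (only a nasal (/m/, /n/, or /ŋ/) is licensed in coda position; onsets are limited to one consonant).
Inserting the epenthetic vowel yields /h/ → /hu/, /s/ → /su/, /d/ → /du/.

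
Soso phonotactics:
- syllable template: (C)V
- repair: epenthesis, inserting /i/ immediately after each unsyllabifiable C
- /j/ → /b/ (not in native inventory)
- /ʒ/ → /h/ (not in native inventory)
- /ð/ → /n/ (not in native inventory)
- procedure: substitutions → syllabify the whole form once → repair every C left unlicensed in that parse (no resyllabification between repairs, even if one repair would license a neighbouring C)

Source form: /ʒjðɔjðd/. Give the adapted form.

Substitution: /ʒ/ → /h/, /j/ → /b/, /ð/ → /n/, giving /hbnɔbnd/.
Syllabifying with onset maximization leaves /h/, /b/, /b/, /n/, /d/ stranded (no codas are permitted; onsets are limited to one consonant).
Each unlicensed consonant becomes the onset of a new syllable: /h/ → /hi/, /b/ → /bi/, /b/ → /bi/, /n/ → /ni/, /d/ → /di/.

hibinɔbinidi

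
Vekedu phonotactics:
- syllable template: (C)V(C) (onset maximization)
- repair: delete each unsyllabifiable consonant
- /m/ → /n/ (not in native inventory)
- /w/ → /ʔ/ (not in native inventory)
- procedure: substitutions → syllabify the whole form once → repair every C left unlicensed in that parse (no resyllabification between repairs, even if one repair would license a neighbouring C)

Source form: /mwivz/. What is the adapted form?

Substitution: /m/ → /n/, /w/ → /ʔ/, giving /nʔivz/.
Syllabifying with onset maximization leaves /n/, /z/ stranded (at most one coda consonant is licensed; onsets are limited to one consonant).
Deleting the stranded consonants removes /n/, /z/.

ʔiv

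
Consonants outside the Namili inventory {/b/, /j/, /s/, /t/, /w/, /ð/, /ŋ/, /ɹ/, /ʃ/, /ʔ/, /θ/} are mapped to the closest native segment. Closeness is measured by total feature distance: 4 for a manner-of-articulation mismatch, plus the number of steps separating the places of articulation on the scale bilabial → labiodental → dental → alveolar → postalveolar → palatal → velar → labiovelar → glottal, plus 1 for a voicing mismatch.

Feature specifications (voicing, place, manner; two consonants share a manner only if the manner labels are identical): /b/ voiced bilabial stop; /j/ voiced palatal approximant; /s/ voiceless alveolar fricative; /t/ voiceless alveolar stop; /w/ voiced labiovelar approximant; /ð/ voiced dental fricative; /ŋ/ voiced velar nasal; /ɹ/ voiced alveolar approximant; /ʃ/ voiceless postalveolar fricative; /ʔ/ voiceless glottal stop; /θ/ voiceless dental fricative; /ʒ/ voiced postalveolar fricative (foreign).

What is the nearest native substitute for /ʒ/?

/ʃ/ is closest: same manner (fricative), place distance 0 (postalveolar→postalveolar), voicing differs (+1); total 1. Next closest is /s/ at distance 2.

ʃ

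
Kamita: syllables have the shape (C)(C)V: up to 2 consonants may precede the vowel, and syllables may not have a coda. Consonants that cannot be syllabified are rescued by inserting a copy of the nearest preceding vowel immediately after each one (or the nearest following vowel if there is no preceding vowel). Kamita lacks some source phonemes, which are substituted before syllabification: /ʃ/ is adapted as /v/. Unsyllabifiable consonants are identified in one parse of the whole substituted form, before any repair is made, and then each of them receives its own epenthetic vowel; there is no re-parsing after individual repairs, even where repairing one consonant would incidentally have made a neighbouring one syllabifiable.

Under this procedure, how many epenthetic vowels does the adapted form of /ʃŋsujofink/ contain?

After substitution the input is /vŋsujofink/.
The unsyllabifiable consonants are /v/, /n/, /k/; each receives one epenthetic vowel.

3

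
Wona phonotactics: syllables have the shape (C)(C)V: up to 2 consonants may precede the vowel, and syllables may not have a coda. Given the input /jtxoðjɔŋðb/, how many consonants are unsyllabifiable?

Under (C)(C)V, the unsyllabifiable consonants are /j/, /ŋ/, /ð/, /b/ (no codas are permitted; onsets may contain at most 2 consonants).

4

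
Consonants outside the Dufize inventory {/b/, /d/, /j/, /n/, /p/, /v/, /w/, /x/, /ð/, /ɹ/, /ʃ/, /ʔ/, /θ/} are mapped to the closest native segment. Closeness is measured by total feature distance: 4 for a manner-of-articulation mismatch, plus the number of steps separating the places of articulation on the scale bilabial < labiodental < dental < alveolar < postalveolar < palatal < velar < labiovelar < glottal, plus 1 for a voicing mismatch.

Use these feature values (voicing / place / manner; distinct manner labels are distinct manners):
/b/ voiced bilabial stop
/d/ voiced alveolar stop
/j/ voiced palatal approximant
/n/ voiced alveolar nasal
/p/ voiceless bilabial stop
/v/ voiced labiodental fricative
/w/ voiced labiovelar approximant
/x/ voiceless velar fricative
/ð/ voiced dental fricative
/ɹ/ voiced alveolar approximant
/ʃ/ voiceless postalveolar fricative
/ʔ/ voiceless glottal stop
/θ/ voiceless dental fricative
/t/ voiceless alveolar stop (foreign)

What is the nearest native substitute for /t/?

d

/d/ is closest: same manner (stop), place distance 0 (alveolar→alveolar), voicing differs (+1); total 1. Next closest is /p/ at distance 3.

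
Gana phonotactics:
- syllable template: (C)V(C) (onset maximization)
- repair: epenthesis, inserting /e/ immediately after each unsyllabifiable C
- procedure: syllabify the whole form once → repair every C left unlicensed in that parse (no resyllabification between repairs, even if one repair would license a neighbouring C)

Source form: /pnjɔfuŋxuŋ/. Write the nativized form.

Syllabifying with onset maximization leaves /p/, /n/ stranded (at most one coda consonant is licensed; onsets are limited to one consonant).
Inserting the epenthetic vowel yields /p/ → /pe/, /n/ → /ne/.

penejɔfuŋxuŋ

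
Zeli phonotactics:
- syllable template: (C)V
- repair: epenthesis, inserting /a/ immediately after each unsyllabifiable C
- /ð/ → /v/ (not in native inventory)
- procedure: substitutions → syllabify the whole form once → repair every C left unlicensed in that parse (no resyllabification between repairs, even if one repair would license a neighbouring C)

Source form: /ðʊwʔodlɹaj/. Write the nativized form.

Substitution: /ð/ → /v/, giving /vʊwʔodlɹaj/.
Under (C)V, the unsyllabifiable consonants are /w/, /d/, /l/, /j/ (no codas are permitted; onsets are limited to one consonant).
Each unlicensed consonant becomes the onset of a new syllable: /w/ → /wa/, /d/ → /da/, /l/ → /la/, /j/ → /ja/.

vʊwaʔodalaɹaja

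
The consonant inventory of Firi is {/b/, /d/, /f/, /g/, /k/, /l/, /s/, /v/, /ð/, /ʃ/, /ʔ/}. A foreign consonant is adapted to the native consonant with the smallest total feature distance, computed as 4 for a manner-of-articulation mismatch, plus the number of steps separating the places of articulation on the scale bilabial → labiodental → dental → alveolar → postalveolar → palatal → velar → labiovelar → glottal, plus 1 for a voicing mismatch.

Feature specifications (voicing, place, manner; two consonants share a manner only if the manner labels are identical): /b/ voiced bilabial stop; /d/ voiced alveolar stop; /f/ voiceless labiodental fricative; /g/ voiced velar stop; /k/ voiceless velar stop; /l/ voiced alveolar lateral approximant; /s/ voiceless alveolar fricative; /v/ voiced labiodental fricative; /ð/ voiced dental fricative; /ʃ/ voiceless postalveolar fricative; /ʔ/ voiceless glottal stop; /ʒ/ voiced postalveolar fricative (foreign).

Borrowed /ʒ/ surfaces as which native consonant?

/ʃ/ is closest: same manner (fricative), place distance 0 (postalveolar→postalveolar), voicing differs (+1); total 1. Next closest is /s/ at distance 2.

ʃ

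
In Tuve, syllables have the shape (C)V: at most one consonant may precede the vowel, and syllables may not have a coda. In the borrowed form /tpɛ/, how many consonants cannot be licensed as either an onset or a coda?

Syllabifying with onset maximization leaves /t/ stranded (no codas are permitted; onsets are limited to one consonant).

1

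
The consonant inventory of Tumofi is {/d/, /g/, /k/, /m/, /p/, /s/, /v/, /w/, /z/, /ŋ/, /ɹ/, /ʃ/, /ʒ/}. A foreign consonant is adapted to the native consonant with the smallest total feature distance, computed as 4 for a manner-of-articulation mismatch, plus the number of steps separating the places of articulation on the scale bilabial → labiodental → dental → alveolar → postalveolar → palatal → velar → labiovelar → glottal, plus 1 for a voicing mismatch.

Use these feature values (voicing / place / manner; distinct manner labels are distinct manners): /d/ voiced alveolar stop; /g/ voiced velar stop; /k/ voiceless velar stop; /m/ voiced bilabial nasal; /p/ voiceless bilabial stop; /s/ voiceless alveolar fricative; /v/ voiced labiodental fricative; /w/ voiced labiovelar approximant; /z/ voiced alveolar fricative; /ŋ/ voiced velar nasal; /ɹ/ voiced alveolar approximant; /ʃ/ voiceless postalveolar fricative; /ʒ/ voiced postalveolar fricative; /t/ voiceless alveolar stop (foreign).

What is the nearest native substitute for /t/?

d

/d/ is closest: same manner (stop), place distance 0 (alveolar→alveolar), voicing differs (+1); total 1. Next closest is /k/ at distance 3.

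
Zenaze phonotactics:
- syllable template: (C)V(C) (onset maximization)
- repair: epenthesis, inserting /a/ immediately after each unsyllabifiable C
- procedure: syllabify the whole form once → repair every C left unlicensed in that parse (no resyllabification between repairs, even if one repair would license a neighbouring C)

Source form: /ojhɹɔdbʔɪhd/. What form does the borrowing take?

ojhaɹɔdbaʔɪhda

Under (C)V(C), the unsyllabifiable consonants are /h/, /b/, /d/ (at most one coda consonant is licensed; onsets are limited to one consonant).
Epenthesis after each stranded consonant: /h/ → /ha/, /b/ → /ba/, /d/ → /da/.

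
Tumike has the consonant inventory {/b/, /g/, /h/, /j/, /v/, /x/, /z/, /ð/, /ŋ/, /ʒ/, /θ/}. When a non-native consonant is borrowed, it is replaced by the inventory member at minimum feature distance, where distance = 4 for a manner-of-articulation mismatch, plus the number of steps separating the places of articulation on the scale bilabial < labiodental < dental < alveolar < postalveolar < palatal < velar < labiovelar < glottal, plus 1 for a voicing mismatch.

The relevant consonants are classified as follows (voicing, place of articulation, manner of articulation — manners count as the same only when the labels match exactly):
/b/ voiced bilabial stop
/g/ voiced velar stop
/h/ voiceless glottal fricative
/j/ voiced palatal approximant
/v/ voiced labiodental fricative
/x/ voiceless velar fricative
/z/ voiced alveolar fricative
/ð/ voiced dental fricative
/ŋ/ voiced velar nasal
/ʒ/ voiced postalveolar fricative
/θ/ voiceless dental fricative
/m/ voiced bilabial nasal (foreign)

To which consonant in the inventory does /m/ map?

b

/b/ is closest: manner differs (nasal→stop, +4), place distance 0 (bilabial→bilabial), same voicing; total 4. Next closest is /v/ at distance 5.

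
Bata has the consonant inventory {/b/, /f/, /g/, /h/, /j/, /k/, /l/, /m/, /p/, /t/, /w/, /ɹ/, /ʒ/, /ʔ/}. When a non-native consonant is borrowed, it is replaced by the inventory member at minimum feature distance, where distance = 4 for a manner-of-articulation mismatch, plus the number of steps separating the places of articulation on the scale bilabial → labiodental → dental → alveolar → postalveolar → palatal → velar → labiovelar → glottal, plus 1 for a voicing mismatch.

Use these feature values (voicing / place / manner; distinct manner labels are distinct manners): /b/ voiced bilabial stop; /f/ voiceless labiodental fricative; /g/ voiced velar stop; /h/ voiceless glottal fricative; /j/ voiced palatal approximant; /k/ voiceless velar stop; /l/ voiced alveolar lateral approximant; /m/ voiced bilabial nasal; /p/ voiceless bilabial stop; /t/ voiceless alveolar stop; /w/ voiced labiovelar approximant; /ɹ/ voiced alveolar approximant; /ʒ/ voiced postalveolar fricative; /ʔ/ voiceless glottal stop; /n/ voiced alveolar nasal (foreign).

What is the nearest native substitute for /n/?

/m/ is closest: same manner (nasal), place distance 3 (alveolar→bilabial), same voicing; total 3. Next closest is /l/ at distance 4.

m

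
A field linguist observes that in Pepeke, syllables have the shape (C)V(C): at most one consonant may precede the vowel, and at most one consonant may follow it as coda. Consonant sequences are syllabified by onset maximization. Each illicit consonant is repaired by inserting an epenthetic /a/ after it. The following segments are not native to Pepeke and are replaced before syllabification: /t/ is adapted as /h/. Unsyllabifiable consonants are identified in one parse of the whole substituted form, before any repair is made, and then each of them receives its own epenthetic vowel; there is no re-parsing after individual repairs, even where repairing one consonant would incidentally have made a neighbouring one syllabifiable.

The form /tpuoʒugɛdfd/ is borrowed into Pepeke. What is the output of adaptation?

Substitution: /t/ → /h/, giving /hpuoʒugɛdfd/.
The consonants /h/, /f/, /d/ cannot be parsed into a legal (C)V(C) syllable (at most one coda consonant is licensed; onsets are limited to one consonant).
Each unlicensed consonant becomes the onset of a new syllable: /h/ → /ha/, /f/ → /fa/, /d/ → /da/.

hapuoʒugɛdfada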